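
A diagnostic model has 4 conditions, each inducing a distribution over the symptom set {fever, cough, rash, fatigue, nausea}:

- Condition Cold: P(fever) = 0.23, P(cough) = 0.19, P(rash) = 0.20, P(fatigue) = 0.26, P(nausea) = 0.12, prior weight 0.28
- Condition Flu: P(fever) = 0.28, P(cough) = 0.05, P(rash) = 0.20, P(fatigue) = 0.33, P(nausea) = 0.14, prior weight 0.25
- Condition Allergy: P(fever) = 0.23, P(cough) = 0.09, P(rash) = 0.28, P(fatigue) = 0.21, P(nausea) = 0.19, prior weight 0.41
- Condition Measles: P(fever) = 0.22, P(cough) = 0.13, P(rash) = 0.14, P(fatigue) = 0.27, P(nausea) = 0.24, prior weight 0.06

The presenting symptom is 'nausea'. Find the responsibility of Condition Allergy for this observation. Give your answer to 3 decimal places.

0.484

Apply Bayes' rule: the posterior for each component is proportional to its prior times its likelihood at x.
Component likelihoods at x = 'nausea':
  L_Cold = P(nausea | comp) = 0.12
  L_Flu = P(nausea | comp) = 0.14
  L_Allergy = P(nausea | comp) = 0.19
  L_Measles = P(nausea | comp) = 0.24
Weight by the priors:
  P(Z=Cold)·L_Cold = 0.28 × 0.12 = 0.0336
  P(Z=Flu)·L_Flu = 0.25 × 0.14 = 0.035
  P(Z=Allergy)·L_Allergy = 0.41 × 0.19 = 0.0779
  P(Z=Measles)·L_Measles = 0.06 × 0.24 = 0.0144
Marginal: 0.0336 + 0.035 + 0.0779 + 0.0144 = 0.1609
P(Condition Allergy | x) ≈ 0.484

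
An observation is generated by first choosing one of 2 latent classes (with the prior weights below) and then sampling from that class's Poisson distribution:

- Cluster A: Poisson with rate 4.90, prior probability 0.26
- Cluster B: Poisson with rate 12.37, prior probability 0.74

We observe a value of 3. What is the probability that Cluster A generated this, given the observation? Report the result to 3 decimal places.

By Bayes' theorem, P(k | x) = π_k f_k(x) / Σ_j π_j f_j(x).
Poisson probabilities:
  L_A = 0.146014
  L_B = 0.00133886
Multiply by the mixture weights:
  π_A·L_A = 0.26 × 0.146014 = 0.0379636
  π_B·L_B = 0.74 × 0.00133886 = 0.000990756
Normaliser: 0.0379636 + 0.000990756 = 0.0389544
P(Cluster A | the observation) ≈ 0.975

0.975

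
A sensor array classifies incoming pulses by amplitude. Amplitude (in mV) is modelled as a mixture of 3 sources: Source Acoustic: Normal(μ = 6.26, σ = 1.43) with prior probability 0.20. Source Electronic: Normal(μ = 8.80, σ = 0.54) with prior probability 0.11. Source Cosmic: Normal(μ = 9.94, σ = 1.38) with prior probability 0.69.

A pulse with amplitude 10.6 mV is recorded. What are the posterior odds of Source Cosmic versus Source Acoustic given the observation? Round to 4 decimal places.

318.9725

The posterior odds equal the prior odds times the likelihood ratio: (w_i/w_j)·(f_i(x)/f_j(x)).
Normal densities:
  L_Acoustic = (1/(1.43·√(2π)))·exp(−(10.6−6.26)²/(2·1.43²)) = 0.278981·exp(-4.60551) = 0.00278887
  L_Electronic = (1/(0.54·√(2π)))·exp(−(10.6−8.80)²/(2·0.54²)) = 0.738782·exp(-5.55556) = 0.00285607
  L_Cosmic = (1/(1.38·√(2π)))·exp(−(10.6−9.94)²/(2·1.38²)) = 0.289089·exp(-0.11437) = 0.257847
Posterior odds = (w_Cosmic·L_Cosmic) / (w_Acoustic·L_Acoustic) = (0.69·0.257847) / (0.20·0.00278887) = 0.177914 / 0.000557774 ≈ 318.9725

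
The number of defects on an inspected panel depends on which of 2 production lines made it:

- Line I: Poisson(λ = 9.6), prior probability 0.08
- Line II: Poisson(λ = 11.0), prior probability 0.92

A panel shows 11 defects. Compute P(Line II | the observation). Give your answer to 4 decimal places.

0.9269

Apply Bayes' rule: the posterior for each component is proportional to its prior times its likelihood at x.
Poisson probabilities:
  f_I = e^(−9.6)·9.6^11/11! = 0.108293
  f_II = e^(−11.0)·11.0^11/11! = 0.119378
Prior × likelihood for each component:
  w_I·f_I = 0.08 × 0.108293 = 0.00866345
  w_II·f_II = 0.92 × 0.119378 = 0.109828
Normaliser: 0.00866345 + 0.109828 = 0.118491
P(Line II | 11 defects) = 0.109828 / 0.118491 ≈ 0.9269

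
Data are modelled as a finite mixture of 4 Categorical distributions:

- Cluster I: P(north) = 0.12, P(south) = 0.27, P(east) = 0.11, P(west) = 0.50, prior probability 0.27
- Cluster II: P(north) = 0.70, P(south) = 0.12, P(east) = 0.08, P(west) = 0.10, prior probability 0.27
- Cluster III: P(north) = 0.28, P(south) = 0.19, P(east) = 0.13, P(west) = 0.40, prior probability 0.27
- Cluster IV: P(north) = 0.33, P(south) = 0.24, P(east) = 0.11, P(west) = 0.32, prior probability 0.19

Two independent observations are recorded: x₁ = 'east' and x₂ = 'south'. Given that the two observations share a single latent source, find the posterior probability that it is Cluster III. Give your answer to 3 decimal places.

0.299

The responsibility of component k is π_k f_k(x) divided by Σ_j π_j f_j(x).
Since both observations come from the same component, the likelihood for component k is f_k(x₁)·f_k(x₂).
  L_I = [P(east | comp) = 0.11] × [0.27] = 0.0297
  L_II = [P(east | comp) = 0.08] × [0.12] = 0.0096
  L_III = [P(east | comp) = 0.13] × [0.19] = 0.0247
  L_IV = [P(east | comp) = 0.11] × [0.24] = 0.0264
Prior × likelihood for each component:
  π_I·L_I = 0.27 × 0.0297 = 0.008019
  π_II·L_II = 0.27 × 0.0096 = 0.002592
  π_III·L_III = 0.27 × 0.0247 = 0.006669
  π_IV·L_IV = 0.19 × 0.0264 = 0.005016
Denominator: 0.008019 + 0.002592 + 0.006669 + 0.005016 = 0.022296
Responsibility of Cluster III: 0.006669 / 0.022296 ≈ 0.299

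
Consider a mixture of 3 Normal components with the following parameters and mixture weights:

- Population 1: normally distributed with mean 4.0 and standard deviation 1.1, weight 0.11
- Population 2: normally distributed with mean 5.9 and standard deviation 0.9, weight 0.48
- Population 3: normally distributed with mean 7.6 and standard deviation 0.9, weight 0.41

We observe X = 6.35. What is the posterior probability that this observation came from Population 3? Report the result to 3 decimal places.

The responsibility of component k is π_k f_k(x) divided by Σ_j π_j f_j(x).
Component likelihoods at x = 6.35:
  p_1 = (1/(1.1·√(2π)))·exp(−(6.35−4.0)²/(2·1.1²)) = 0.362675·exp(-2.28202) = 0.0370209
  p_2 = (1/(0.9·√(2π)))·exp(−(6.35−5.9)²/(2·0.9²)) = 0.443269·exp(-0.12500) = 0.391184
  p_3 = (1/(0.9·√(2π)))·exp(−(6.35−7.6)²/(2·0.9²)) = 0.443269·exp(-0.96451) = 0.168962
Weight by the priors:
  π_1·p_1 = 0.11 × 0.0370209 = 0.0040723
  π_2·p_2 = 0.48 × 0.391184 = 0.187768
  π_3·p_3 = 0.41 × 0.168962 = 0.0692742
Normaliser: 0.0040723 + 0.187768 + 0.0692742 = 0.261115
Responsibility of Population 3: 0.0692742 / 0.261115 ≈ 0.265

0.265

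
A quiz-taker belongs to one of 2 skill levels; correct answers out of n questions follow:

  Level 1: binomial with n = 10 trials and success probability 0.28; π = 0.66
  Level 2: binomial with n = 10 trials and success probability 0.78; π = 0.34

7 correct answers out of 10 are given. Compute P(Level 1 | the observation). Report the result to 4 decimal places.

0.0497

P(component k | x) = π_k·f_k(x) / marginal(x), where marginal(x) = Σ_j π_j·f_j(x).
Component likelihoods at x = 7 correct answers out of 10:
  f_1 = C(10,7)·0.28^7·0.72^3 = 120·0.000134929·0.373248 = 0.00604345
  f_2 = C(10,7)·0.78^7·0.22^3 = 120·0.175656·0.010648 = 0.224446
Prior × likelihood for each component:
  π_1·f_1 = 0.66 × 0.00604345 = 0.00398868
  π_2·f_2 = 0.34 × 0.224446 = 0.0763116
Denominator: 0.00398868 + 0.0763116 = 0.0803003
Responsibility of Level 1: 0.00398868 / 0.0803003 ≈ 0.0497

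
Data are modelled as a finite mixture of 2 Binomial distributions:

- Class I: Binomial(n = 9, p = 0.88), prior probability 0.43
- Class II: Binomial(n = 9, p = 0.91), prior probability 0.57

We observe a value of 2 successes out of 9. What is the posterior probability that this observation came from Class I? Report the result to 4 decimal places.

P(component k | x) = w_k·f_k(x) / marginal(x), where marginal(x) = Σ_j w_j·f_j(x).
Component likelihoods at x = 2 successes out of 9:
  p_I = C(9,2)·0.88^2·0.12^7 = 36·0.7744·3.58318e-07 = 9.98933e-06
  p_II = C(9,2)·0.91^2·0.09^7 = 36·0.8281·4.78297e-08 = 1.42588e-06
Weight by the priors:
  w_I·p_I = 0.43 × 9.98933e-06 = 4.29541e-06
  w_II·p_II = 0.57 × 1.42588e-06 = 8.12751e-07
Marginal: 4.29541e-06 + 8.12751e-07 = 5.10817e-06
Responsibility of Class I: 4.29541e-06 / 5.10817e-06 ≈ 0.8409

0.8409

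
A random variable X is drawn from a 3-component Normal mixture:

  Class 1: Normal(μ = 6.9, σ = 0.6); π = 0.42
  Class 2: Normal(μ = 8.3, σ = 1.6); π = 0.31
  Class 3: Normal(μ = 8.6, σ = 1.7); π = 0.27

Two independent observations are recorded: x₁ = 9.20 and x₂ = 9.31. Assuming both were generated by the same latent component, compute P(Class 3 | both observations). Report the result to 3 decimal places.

By Bayes' theorem, P(k | x) = w_k f_k(x) / Σ_j w_j f_j(x).
Since both observations come from the same component, the likelihood for component k is f_k(x₁)·f_k(x₂).
  f_1 = [0.000428451] × [0.000208636] = 8.93903e-08
  f_2 = [0.212855] × [0.204297] = 0.0434856
  f_3 = [0.220502] × [0.215072] = 0.0474238
Prior × likelihood for each component:
  w_1·f_1 = 0.42 × 8.93903e-08 = 3.75439e-08
  w_2·f_2 = 0.31 × 0.0434856 = 0.0134805
  w_3·f_3 = 0.27 × 0.0474238 = 0.0128044
Normaliser: 3.75439e-08 + 0.0134805 + 0.0128044 = 0.026285
Responsibility of Class 3: 0.0128044 / 0.026285 ≈ 0.487

0.487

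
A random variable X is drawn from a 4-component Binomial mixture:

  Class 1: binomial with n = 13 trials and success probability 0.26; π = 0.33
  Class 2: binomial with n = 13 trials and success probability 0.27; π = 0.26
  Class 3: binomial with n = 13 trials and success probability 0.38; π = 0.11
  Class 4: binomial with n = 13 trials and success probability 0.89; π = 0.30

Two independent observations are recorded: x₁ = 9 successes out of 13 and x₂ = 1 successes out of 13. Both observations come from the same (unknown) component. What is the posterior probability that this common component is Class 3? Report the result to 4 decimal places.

0.3123

P(component k | x) = w_k·f_k(x) / marginal(x), where marginal(x) = Σ_j w_j·f_j(x).
Since both observations come from the same component, the likelihood for component k is f_k(x₁)·f_k(x₂).
  L_1 = [C(13,9)·0.26^9·0.74^4 = 715·5.4295e-06·0.299866 = 0.00116411] × [0.0911375] = 0.000106094
  L_2 = [C(13,9)·0.27^9·0.73^4 = 715·7.6256e-06·0.283982 = 0.00154836] × [0.0803862] = 0.000124467
  L_3 = [C(13,9)·0.38^9·0.62^4 = 715·0.000165216·0.147763 = 0.0174552] × [0.0159378] = 0.000278197
  L_4 = [C(13,9)·0.89^9·0.11^4 = 715·0.350356·0.00014641 = 0.0366764] × [3.63116e-11] = 1.33178e-12
Unnormalised posteriors:
  w_1·L_1 = 0.33 × 0.000106094 = 3.5011e-05
  w_2·L_2 = 0.26 × 0.000124467 = 3.23613e-05
  w_3·L_3 = 0.11 × 0.000278197 = 3.06017e-05
  w_4·L_4 = 0.30 × 1.33178e-12 = 3.99534e-13
Marginal: 3.5011e-05 + 3.23613e-05 + 3.06017e-05 + 3.99534e-13 = 9.7974e-05
P(Class 3 | x₁, x₂) = 3.06017e-05 / 9.7974e-05 ≈ 0.3123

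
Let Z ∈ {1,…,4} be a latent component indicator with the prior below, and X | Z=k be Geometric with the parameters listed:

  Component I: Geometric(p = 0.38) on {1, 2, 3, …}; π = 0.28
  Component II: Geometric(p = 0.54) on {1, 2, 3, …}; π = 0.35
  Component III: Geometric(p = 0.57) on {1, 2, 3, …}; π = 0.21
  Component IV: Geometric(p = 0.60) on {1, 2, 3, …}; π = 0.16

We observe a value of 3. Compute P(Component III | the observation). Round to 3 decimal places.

0.187

The responsibility of component k is w_k f_k(x) divided by Σ_j w_j f_j(x).
Geometric probabilities:
  f_I = 0.146072
  f_II = 0.114264
  f_III = 0.105393
  f_IV = 0.096
Unnormalised posteriors:
  w_I·f_I = 0.28 × 0.146072 = 0.0409002
  w_II·f_II = 0.35 × 0.114264 = 0.0399924
  w_III·f_III = 0.21 × 0.105393 = 0.0221325
  w_IV·f_IV = 0.16 × 0.096 = 0.01536
Sum: 0.0409002 + 0.0399924 + 0.0221325 + 0.01536 = 0.118385
P(Component III | x) ≈ 0.187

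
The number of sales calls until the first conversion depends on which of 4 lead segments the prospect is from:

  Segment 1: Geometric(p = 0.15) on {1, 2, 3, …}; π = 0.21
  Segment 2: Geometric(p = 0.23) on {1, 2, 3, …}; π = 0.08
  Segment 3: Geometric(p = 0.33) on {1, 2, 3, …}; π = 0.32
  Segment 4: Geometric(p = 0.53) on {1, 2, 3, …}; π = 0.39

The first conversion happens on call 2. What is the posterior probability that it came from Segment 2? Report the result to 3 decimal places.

By Bayes' theorem, P(k | x) = π_k f_k(x) / Σ_j π_j f_j(x).
Geometric probabilities:
  f_1 = 0.15·(1−0.15)^1 = 0.15·0.85 = 0.1275
  f_2 = 0.23·(1−0.23)^1 = 0.23·0.77 = 0.1771
  f_3 = 0.33·(1−0.33)^1 = 0.33·0.67 = 0.2211
  f_4 = 0.53·(1−0.53)^1 = 0.53·0.47 = 0.2491
Weight by the priors:
  π_1·f_1 = 0.21 × 0.1275 = 0.026775
  π_2·f_2 = 0.08 × 0.1771 = 0.014168
  π_3·f_3 = 0.32 × 0.2211 = 0.070752
  π_4·f_4 = 0.39 × 0.2491 = 0.097149
Sum: 0.026775 + 0.014168 + 0.070752 + 0.097149 = 0.208844
P(Segment 2 | the observation) = 0.014168 / 0.208844 ≈ 0.068

0.068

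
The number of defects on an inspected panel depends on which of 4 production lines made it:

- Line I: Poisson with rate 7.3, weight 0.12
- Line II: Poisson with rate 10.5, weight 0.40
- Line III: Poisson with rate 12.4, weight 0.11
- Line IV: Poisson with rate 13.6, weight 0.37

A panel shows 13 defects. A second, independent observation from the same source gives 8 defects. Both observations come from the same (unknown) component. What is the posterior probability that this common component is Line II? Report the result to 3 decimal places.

0.582

Apply Bayes' rule: the posterior for each component is proportional to its prior times its likelihood at x.
Since both observations come from the same component, the likelihood for component k is f_k(x₁)·f_k(x₂).
  f_I = [0.0181371] × [0.135118] = 0.00245064
  f_II = [0.0833851] × [0.100902] = 0.00841376
  f_III = [0.10838] × [0.0570954] = 0.00618802
  f_IV = [0.108473] × [0.0360069] = 0.00390577
Prior × likelihood for each component:
  w_I·f_I = 0.12 × 0.00245064 = 0.000294077
  w_II·f_II = 0.40 × 0.00841376 = 0.00336551
  w_III·f_III = 0.11 × 0.00618802 = 0.000680682
  w_IV·f_IV = 0.37 × 0.00390577 = 0.00144513
Evidence: 0.000294077 + 0.00336551 + 0.000680682 + 0.00144513 = 0.0057854
P(Line II | data) ≈ 0.582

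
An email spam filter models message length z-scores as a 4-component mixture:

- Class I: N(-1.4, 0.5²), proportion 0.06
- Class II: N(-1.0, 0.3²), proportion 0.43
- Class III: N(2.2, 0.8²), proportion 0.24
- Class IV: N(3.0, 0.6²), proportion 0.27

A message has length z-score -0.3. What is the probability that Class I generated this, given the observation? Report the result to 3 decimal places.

Apply Bayes' rule: the posterior for each component is proportional to its prior times its likelihood at x.
Evaluate each component's likelihood at the observed value:
  L_I = 0.0709492
  L_II = 0.0874063
  L_III = 0.00377782
  L_IV = 1.79496e-07
Unnormalised posteriors:
  w_I·L_I = 0.06 × 0.0709492 = 0.00425695
  w_II·L_II = 0.43 × 0.0874063 = 0.0375847
  w_III·L_III = 0.24 × 0.00377782 = 0.000906677
  w_IV·L_IV = 0.27 × 1.79496e-07 = 4.84639e-08
Normaliser: 0.00425695 + 0.0375847 + 0.000906677 + 4.84639e-08 = 0.0427484
P(Class I | the observation) ≈ 0.100

0.100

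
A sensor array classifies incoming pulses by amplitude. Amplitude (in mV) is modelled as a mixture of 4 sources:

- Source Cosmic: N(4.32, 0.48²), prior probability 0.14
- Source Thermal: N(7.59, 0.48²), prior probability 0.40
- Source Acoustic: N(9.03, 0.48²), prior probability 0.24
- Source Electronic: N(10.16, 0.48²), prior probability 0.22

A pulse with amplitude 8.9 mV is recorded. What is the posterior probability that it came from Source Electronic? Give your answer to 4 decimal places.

By Bayes' theorem, P(k | x) = π_k f_k(x) / Σ_j π_j f_j(x).
Component likelihoods at x = 8.9 mV:
  L_Cosmic = (1/(0.48·√(2π)))·exp(−(8.9−4.32)²/(2·0.48²)) = 0.831130·exp(-45.52170) = 1.41203e-20
  L_Thermal = (1/(0.48·√(2π)))·exp(−(8.9−7.59)²/(2·0.48²)) = 0.831130·exp(-3.72418) = 0.0200576
  L_Acoustic = (1/(0.48·√(2π)))·exp(−(8.9−9.03)²/(2·0.48²)) = 0.831130·exp(-0.03668) = 0.8012
  L_Electronic = (1/(0.48·√(2π)))·exp(−(8.9−10.16)²/(2·0.48²)) = 0.831130·exp(-3.44531) = 0.0265087
Unnormalised posteriors:
  π_Cosmic·L_Cosmic = 0.14 × 1.41203e-20 = 1.97685e-21
  π_Thermal·L_Thermal = 0.40 × 0.0200576 = 0.00802306
  π_Acoustic·L_Acoustic = 0.24 × 0.8012 = 0.192288
  π_Electronic·L_Electronic = 0.22 × 0.0265087 = 0.00583192
Sum: 1.97685e-21 + 0.00802306 + 0.192288 + 0.00583192 = 0.206143
So the posterior for Source Electronic is 0.00583192 / 0.206143 ≈ 0.0283.

0.0283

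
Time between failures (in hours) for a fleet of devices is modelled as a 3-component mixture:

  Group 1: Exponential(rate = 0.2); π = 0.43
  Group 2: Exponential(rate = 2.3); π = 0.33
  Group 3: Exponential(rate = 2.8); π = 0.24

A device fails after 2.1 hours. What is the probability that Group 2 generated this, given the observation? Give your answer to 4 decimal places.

P(component k | x) = π_k·f_k(x) / marginal(x), where marginal(x) = Σ_j π_j·f_j(x).
Exponential densities:
  L_1 = 0.131409
  L_2 = 0.018369
  L_3 = 0.0078254
Prior × likelihood for each component:
  π_1·L_1 = 0.43 × 0.131409 = 0.056506
  π_2·L_2 = 0.33 × 0.018369 = 0.00606177
  π_3·L_3 = 0.24 × 0.0078254 = 0.0018781
Marginal: 0.056506 + 0.00606177 + 0.0018781 = 0.0644459
P(Group 2 | data) = 0.00606177 / 0.0644459 ≈ 0.0941

0.0941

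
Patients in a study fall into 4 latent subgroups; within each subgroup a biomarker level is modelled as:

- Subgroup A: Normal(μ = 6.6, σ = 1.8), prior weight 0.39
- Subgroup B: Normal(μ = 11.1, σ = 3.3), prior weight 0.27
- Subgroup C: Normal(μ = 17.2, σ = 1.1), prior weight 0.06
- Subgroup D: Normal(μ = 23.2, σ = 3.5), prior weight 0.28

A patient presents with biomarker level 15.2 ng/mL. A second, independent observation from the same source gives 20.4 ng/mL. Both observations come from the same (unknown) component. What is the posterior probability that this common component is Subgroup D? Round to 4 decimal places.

Posterior ∝ prior × likelihood, so P(k | x) ∝ P(Z=k) f_k(x); normalise over all components.
Since both observations come from the same component, the likelihood for component k is f_k(x₁)·f_k(x₂).
  p_A = [2.44784e-06] × [3.82125e-14] = 9.3538e-20
  p_B = [0.0558732] × [0.00227919] = 0.000127346
  p_C = [0.0694505] × [0.00527038] = 0.00036603
  p_D = [0.00836293] × [0.082769] = 0.000692192
Weight by the priors:
  P(Z=A)·p_A = 0.39 × 9.3538e-20 = 3.64798e-20
  P(Z=B)·p_B = 0.27 × 0.000127346 = 3.43833e-05
  P(Z=C)·p_C = 0.06 × 0.00036603 = 2.19618e-05
  P(Z=D)·p_D = 0.28 × 0.000692192 = 0.000193814
Normaliser: 3.64798e-20 + 3.43833e-05 + 2.19618e-05 + 0.000193814 = 0.000250159
So the posterior for Subgroup D is 0.000193814 / 0.000250159 ≈ 0.7748.

0.7748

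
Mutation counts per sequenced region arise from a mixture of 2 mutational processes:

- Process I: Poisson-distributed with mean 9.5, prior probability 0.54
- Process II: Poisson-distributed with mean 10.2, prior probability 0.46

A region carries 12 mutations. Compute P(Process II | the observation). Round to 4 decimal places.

By Bayes' theorem, P(k | x) = π_k f_k(x) / Σ_j π_j f_j(x).
Evaluate each component's likelihood at the observed value:
  p_I = e^(−9.5)·9.5^12/12! = 0.0844401
  p_II = e^(−10.2)·10.2^12/12! = 0.098415
Prior × likelihood for each component:
  π_I·p_I = 0.54 × 0.0844401 = 0.0455977
  π_II·p_II = 0.46 × 0.098415 = 0.0452709
Denominator: 0.0455977 + 0.0452709 = 0.0908686
Responsibility of Process II: 0.0452709 / 0.0908686 ≈ 0.4982

0.4982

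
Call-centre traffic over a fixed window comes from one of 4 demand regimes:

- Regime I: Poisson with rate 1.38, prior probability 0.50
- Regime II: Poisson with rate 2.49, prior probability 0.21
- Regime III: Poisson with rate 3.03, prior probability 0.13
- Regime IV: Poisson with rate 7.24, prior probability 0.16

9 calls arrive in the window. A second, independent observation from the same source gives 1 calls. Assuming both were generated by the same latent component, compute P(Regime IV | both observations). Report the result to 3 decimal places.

Posterior ∝ prior × likelihood, so P(k | x) ∝ π_k f_k(x); normalise over all components.
Since both observations come from the same component, the likelihood for component k is f_k(x₁)·f_k(x₂).
  p_I = [e^(−1.38)·1.38^9/9! = 1.25841e-05] × [0.347178] = 4.36893e-06
  p_II = [e^(−2.49)·2.49^9/9! = 0.000840694] × [0.206446] = 0.000173558
  p_III = [e^(−3.03)·3.03^9/9! = 0.00286621] × [0.146396] = 0.000419603
  p_IV = [e^(−7.24)·7.24^9/9! = 0.108042] × [0.00519334] = 0.000561098
Weight by the priors:
  π_I·p_I = 0.50 × 4.36893e-06 = 2.18446e-06
  π_II·p_II = 0.21 × 0.000173558 = 3.64471e-05
  π_III·p_III = 0.13 × 0.000419603 = 5.45484e-05
  π_IV·p_IV = 0.16 × 0.000561098 = 8.97756e-05
Denominator: 2.18446e-06 + 3.64471e-05 + 5.45484e-05 + 8.97756e-05 = 0.000182956
P(Regime IV | x₁,x₂) = 8.97756e-05 / 0.000182956 ≈ 0.491

0.491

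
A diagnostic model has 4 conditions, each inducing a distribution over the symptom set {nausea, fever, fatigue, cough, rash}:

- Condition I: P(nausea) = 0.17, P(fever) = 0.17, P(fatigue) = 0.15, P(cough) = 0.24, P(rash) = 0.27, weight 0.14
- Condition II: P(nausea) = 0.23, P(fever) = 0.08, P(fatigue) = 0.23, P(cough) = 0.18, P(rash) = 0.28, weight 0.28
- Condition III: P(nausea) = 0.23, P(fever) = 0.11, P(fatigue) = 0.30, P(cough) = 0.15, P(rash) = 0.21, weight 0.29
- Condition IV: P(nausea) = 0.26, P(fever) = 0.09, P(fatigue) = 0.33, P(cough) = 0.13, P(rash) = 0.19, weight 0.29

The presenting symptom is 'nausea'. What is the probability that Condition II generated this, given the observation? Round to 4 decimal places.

Posterior ∝ prior × likelihood, so P(k | x) ∝ π_k f_k(x); normalise over all components.
Component likelihoods at x = 'nausea':
  f_I = 0.17
  f_II = 0.23
  f_III = 0.23
  f_IV = 0.26
Unnormalised posteriors:
  π_I·f_I = 0.14 × 0.17 = 0.0238
  π_II·f_II = 0.28 × 0.23 = 0.0644
  π_III·f_III = 0.29 × 0.23 = 0.0667
  π_IV·f_IV = 0.29 × 0.26 = 0.0754
Sum: 0.0238 + 0.0644 + 0.0667 + 0.0754 = 0.2303
P(Condition II | the observation) = 0.0644 / 0.2303 ≈ 0.2796

0.2796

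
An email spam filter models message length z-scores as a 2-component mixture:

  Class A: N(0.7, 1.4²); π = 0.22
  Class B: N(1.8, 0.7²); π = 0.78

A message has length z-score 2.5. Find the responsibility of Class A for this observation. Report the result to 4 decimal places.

The responsibility of component k is w_k f_k(x) divided by Σ_j w_j f_j(x).
Component likelihoods at x = 2.5:
  p_A = (1/(1.4·√(2π)))·exp(−(2.5−0.7)²/(2·1.4²)) = 0.284959·exp(-0.82653) = 0.124688
  p_B = (1/(0.7·√(2π)))·exp(−(2.5−1.8)²/(2·0.7²)) = 0.569918·exp(-0.50000) = 0.345672
Unnormalised posteriors:
  w_A·p_A = 0.22 × 0.124688 = 0.0274313
  w_B·p_B = 0.78 × 0.345672 = 0.269625
Marginal: 0.0274313 + 0.269625 = 0.297056
So the posterior for Class A is 0.0274313 / 0.297056 ≈ 0.0923.

0.0923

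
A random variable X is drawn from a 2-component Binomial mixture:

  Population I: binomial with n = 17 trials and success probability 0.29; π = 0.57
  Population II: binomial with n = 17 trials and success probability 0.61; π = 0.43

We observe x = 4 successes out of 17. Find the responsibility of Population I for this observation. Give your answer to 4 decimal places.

0.9939

Apply Bayes' rule: the posterior for each component is proportional to its prior times its likelihood at x.
Binomial probabilities:
  p_I = C(17,4)·0.29^4·0.71^13 = 2380·0.00707281·0.0116509 = 0.196123
  p_II = C(17,4)·0.61^4·0.39^13 = 2380·0.138458·4.82881e-06 = 0.00159124
Multiply by the mixture weights:
  P(Z=I)·p_I = 0.57 × 0.196123 = 0.11179
  P(Z=II)·p_II = 0.43 × 0.00159124 = 0.000684234
Normaliser: 0.11179 + 0.000684234 = 0.112474
P(Population I | data) = 0.11179 / 0.112474 ≈ 0.9939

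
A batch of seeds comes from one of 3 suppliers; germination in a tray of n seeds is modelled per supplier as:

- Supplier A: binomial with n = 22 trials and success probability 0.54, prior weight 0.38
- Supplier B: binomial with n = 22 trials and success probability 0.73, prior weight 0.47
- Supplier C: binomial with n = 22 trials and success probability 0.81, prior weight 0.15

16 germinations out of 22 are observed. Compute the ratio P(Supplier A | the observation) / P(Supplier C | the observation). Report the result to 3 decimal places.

Only the two components matter; the odds are (π_i f_i(x)) / (π_j f_j(x)).
Component likelihoods at x = 16 germinations out of 22:
  p_A = C(22,16)·0.54^16·0.46^6 = 74613·5.22757e-05·0.0094743 = 0.036954
  p_B = C(22,16)·0.73^16·0.27^6 = 74613·0.00650378·0.00038742 = 0.188002
  p_C = C(22,16)·0.81^16·0.19^6 = 74613·0.0343368·4.70459e-05 = 0.12053
Odds = (0.38/0.15) × (0.036954/0.12053) = 2.53333 × 0.306595 ≈ 0.777

0.777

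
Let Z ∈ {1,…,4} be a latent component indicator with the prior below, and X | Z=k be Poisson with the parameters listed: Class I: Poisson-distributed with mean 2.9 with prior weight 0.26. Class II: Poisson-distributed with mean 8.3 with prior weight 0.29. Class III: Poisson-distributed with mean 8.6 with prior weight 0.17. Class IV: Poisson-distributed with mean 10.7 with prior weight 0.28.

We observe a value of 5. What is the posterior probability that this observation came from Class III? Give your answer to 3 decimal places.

The responsibility of component k is P(Z=k) f_k(x) divided by Σ_j P(Z=j) f_j(x).
Component likelihoods at x = 5:
  L_I = e^(−2.9)·2.9^5/5! = 0.0940491
  L_II = e^(−8.3)·8.3^5/5! = 0.0815765
  L_III = e^(−8.6)·8.6^5/5! = 0.0721736
  L_IV = e^(−10.7)·10.7^5/5! = 0.0263504
Weight by the priors:
  P(Z=I)·L_I = 0.26 × 0.0940491 = 0.0244528
  P(Z=II)·L_II = 0.29 × 0.0815765 = 0.0236572
  P(Z=III)·L_III = 0.17 × 0.0721736 = 0.0122695
  P(Z=IV)·L_IV = 0.28 × 0.0263504 = 0.0073781
Sum: 0.0244528 + 0.0236572 + 0.0122695 + 0.0073781 = 0.0677576
Responsibility of Class III: 0.0122695 / 0.0677576 ≈ 0.181

0.181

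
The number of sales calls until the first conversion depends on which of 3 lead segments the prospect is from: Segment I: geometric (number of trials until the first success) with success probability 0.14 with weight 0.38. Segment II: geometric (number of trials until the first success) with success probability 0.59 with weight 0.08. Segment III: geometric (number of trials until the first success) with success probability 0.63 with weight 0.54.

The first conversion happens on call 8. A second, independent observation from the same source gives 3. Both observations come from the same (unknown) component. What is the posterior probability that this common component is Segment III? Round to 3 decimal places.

By Bayes' theorem, P(k | x) = w_k f_k(x) / Σ_j w_j f_j(x).
Since both observations come from the same component, the likelihood for component k is f_k(x₁)·f_k(x₂).
  p_I = [0.0487099] × [0.103544] = 0.00504362
  p_II = [0.00114905] × [0.099179] = 0.000113962
  p_III = [0.000598071] × [0.086247] = 5.15818e-05
Multiply by the mixture weights:
  w_I·p_I = 0.38 × 0.00504362 = 0.00191657
  w_II·p_II = 0.08 × 0.000113962 = 9.11693e-06
  w_III·p_III = 0.54 × 5.15818e-05 = 2.78542e-05
Normaliser: 0.00191657 + 9.11693e-06 + 2.78542e-05 = 0.00195355
P(Segment III | data) = 2.78542e-05 / 0.00195355 ≈ 0.014

0.014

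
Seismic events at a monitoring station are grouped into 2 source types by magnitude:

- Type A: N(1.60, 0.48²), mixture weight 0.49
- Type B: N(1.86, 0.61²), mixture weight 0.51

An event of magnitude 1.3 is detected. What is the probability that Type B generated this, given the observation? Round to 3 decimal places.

Apply Bayes' rule: the posterior for each component is proportional to its prior times its likelihood at x.
Normal densities:
  f_A = (1/(0.48·√(2π)))·exp(−(1.3−1.60)²/(2·0.48²)) = 0.831130·exp(-0.19531) = 0.683669
  f_B = (1/(0.61·√(2π)))·exp(−(1.3−1.86)²/(2·0.61²)) = 0.654004·exp(-0.42139) = 0.429113
Multiply by the mixture weights:
  P(Z=A)·f_A = 0.49 × 0.683669 = 0.334998
  P(Z=B)·f_B = 0.51 × 0.429113 = 0.218848
Denominator: 0.334998 + 0.218848 = 0.553845
P(Type B | the observation) = 0.218848 / 0.553845 ≈ 0.395

0.395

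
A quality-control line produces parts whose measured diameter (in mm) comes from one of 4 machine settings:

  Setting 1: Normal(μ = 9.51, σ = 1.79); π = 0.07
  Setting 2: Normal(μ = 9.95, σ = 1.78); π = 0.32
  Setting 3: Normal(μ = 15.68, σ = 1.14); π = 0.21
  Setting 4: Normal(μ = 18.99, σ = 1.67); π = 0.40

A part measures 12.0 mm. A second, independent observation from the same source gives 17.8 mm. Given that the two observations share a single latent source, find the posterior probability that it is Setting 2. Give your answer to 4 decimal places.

0.0175

Apply Bayes' rule: the posterior for each component is proportional to its prior times its likelihood at x.
Since both observations come from the same component, the likelihood for component k is f_k(x₁)·f_k(x₂).
  L_1 = [0.0846966] × [4.90354e-06] = 4.15313e-07
  L_2 = [0.11547] × [1.34021e-05] = 1.54755e-06
  L_3 = [0.00191089] × [0.0620935] = 0.000118654
  L_4 = [3.74874e-05] × [0.185325] = 6.94735e-06
Unnormalised posteriors:
  π_1·L_1 = 0.07 × 4.15313e-07 = 2.90719e-08
  π_2·L_2 = 0.32 × 1.54755e-06 = 4.95215e-07
  π_3·L_3 = 0.21 × 0.000118654 = 2.49173e-05
  π_4·L_4 = 0.40 × 6.94735e-06 = 2.77894e-06
Sum: 2.90719e-08 + 4.95215e-07 + 2.49173e-05 + 2.77894e-06 = 2.82206e-05
P(Setting 2 | data) = 4.95215e-07 / 2.82206e-05 ≈ 0.0175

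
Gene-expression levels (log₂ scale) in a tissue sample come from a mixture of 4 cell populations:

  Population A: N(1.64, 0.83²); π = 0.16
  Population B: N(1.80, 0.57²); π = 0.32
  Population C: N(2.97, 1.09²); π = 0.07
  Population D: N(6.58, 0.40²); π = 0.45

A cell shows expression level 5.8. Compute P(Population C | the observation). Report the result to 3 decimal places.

Posterior ∝ prior × likelihood, so P(k | x) ∝ P(Z=k) f_k(x); normalise over all components.
Component likelihoods at x = 5.8:
  L_A = (1/(0.83·√(2π)))·exp(−(5.8−1.64)²/(2·0.83²)) = 0.480653·exp(-12.56031) = 1.68639e-06
  L_B = (1/(0.57·√(2π)))·exp(−(5.8−1.80)²/(2·0.57²)) = 0.699899·exp(-24.62296) = 1.41716e-11
  L_C = (1/(1.09·√(2π)))·exp(−(5.8−2.97)²/(2·1.09²)) = 0.366002·exp(-3.37047) = 0.0125808
  L_D = (1/(0.40·√(2π)))·exp(−(5.8−6.58)²/(2·0.40²)) = 0.997356·exp(-1.90125) = 0.148987
Multiply by the mixture weights:
  P(Z=A)·L_A = 0.16 × 1.68639e-06 = 2.69822e-07
  P(Z=B)·L_B = 0.32 × 1.41716e-11 = 4.53491e-12
  P(Z=C)·L_C = 0.07 × 0.0125808 = 0.000880658
  P(Z=D)·L_D = 0.45 × 0.148987 = 0.067044
Marginal: 2.69822e-07 + 4.53491e-12 + 0.000880658 + 0.067044 = 0.067925
P(Population C | 5.8) = 0.000880658 / 0.067925 ≈ 0.013

0.013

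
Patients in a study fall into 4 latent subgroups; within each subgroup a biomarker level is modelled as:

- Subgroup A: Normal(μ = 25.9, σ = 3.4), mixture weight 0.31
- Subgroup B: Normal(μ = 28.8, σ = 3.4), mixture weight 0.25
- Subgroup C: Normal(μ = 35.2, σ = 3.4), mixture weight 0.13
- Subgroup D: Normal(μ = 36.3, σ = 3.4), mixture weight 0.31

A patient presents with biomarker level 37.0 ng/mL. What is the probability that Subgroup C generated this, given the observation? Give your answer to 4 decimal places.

0.2618

Posterior ∝ prior × likelihood, so P(k | x) ∝ P(Z=k) f_k(x); normalise over all components.
Component likelihoods at x = 37.0 ng/mL:
  p_A = (1/(3.4·√(2π)))·exp(−(37.0−25.9)²/(2·3.4²)) = 0.117336·exp(-5.32915) = 0.000568866
  p_B = (1/(3.4·√(2π)))·exp(−(37.0−28.8)²/(2·3.4²)) = 0.117336·exp(-2.90830) = 0.00640281
  p_C = (1/(3.4·√(2π)))·exp(−(37.0−35.2)²/(2·3.4²)) = 0.117336·exp(-0.14014) = 0.101993
  p_D = (1/(3.4·√(2π)))·exp(−(37.0−36.3)²/(2·3.4²)) = 0.117336·exp(-0.02119) = 0.114875
Prior × likelihood for each component:
  P(Z=A)·p_A = 0.31 × 0.000568866 = 0.000176348
  P(Z=B)·p_B = 0.25 × 0.00640281 = 0.0016007
  P(Z=C)·p_C = 0.13 × 0.101993 = 0.0132591
  P(Z=D)·p_D = 0.31 × 0.114875 = 0.0356114
Evidence: 0.000176348 + 0.0016007 + 0.0132591 + 0.0356114 = 0.0506475
P(Subgroup C | x) ≈ 0.2618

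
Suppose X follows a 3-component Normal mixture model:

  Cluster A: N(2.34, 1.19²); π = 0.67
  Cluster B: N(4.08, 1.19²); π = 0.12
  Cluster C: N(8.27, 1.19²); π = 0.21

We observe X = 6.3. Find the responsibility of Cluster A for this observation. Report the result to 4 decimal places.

0.0343

The responsibility of component k is P(Z=k) f_k(x) divided by Σ_j P(Z=j) f_j(x).
Normal densities:
  L_A = (1/(1.19·√(2π)))·exp(−(6.3−2.34)²/(2·1.19²)) = 0.335246·exp(-5.53690) = 0.00132044
  L_B = (1/(1.19·√(2π)))·exp(−(6.3−4.08)²/(2·1.19²)) = 0.335246·exp(-1.74013) = 0.0588347
  L_C = (1/(1.19·√(2π)))·exp(−(6.3−8.27)²/(2·1.19²)) = 0.335246·exp(-1.37028) = 0.0851646
Unnormalised posteriors:
  P(Z=A)·L_A = 0.67 × 0.00132044 = 0.000884696
  P(Z=B)·L_B = 0.12 × 0.0588347 = 0.00706017
  P(Z=C)·L_C = 0.21 × 0.0851646 = 0.0178846
Marginal: 0.000884696 + 0.00706017 + 0.0178846 = 0.0258294
P(Cluster A | the observation) ≈ 0.0343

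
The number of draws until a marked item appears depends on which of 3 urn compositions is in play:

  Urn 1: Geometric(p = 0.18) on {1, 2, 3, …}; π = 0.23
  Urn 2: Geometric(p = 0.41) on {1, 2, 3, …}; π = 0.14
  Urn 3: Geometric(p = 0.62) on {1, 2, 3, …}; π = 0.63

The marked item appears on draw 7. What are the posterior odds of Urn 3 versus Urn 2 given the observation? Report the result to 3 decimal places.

The posterior odds equal the prior odds times the likelihood ratio: (w_i/w_j)·(f_i(x)/f_j(x)).
Evaluate each component's likelihood at the observed value:
  L_1 = 0.18·(1−0.18)^6 = 0.18·0.304007 = 0.0547212
  L_2 = 0.41·(1−0.41)^6 = 0.41·0.0421805 = 0.017294
  L_3 = 0.62·(1−0.62)^6 = 0.62·0.00301094 = 0.00186678
Posterior odds = (w_3·L_3) / (w_2·L_2) = (0.63·0.00186678) / (0.14·0.017294) = 0.00117607 / 0.00242116 ≈ 0.486

0.486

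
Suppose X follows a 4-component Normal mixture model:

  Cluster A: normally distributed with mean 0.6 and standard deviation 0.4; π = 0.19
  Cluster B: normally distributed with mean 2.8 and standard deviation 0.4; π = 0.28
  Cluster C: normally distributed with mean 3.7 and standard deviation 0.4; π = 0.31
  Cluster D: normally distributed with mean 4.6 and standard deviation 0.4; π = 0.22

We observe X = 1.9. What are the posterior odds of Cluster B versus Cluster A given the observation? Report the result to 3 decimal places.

Since P(k|x) ∝ P(Z=k) f_k(x), the posterior odds are P(Z=i) f_i(x) / (P(Z=j) f_j(x)).
Evaluate each component's likelihood at the observed value:
  f_A = (1/(0.4·√(2π)))·exp(−(1.9−0.6)²/(2·0.4²)) = 0.997356·exp(-5.28125) = 0.00507262
  f_B = (1/(0.4·√(2π)))·exp(−(1.9−2.8)²/(2·0.4²)) = 0.997356·exp(-2.53125) = 0.0793491
  f_C = (1/(0.4·√(2π)))·exp(−(1.9−3.7)²/(2·0.4²)) = 0.997356·exp(-10.12500) = 3.99594e-05
  f_D = (1/(0.4·√(2π)))·exp(−(1.9−4.6)²/(2·0.4²)) = 0.997356·exp(-22.78125) = 1.27373e-10
Posterior odds = (P(Z=B)·f_B) / (P(Z=A)·f_A) = (0.28·0.0793491) / (0.19·0.00507262) = 0.0222178 / 0.000963798 ≈ 23.052

23.052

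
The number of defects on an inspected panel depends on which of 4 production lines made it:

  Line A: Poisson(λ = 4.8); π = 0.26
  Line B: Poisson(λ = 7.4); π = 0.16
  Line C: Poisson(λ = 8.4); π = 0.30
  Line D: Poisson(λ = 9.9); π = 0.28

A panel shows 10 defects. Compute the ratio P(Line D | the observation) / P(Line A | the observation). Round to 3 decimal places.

9.146

Since P(k|x) ∝ π_k f_k(x), the posterior odds are π_i f_i(x) / (π_j f_j(x)).
Poisson probabilities:
  p_A = e^(−4.8)·4.8^10/10! = 0.0147243
  p_B = e^(−7.4)·7.4^10/10! = 0.0829421
  p_C = e^(−8.4)·8.4^10/10! = 0.108382
  p_D = e^(−9.9)·9.9^10/10! = 0.125047
Posterior odds = (π_D·p_D) / (π_A·p_A) = (0.28·0.125047) / (0.26·0.0147243) = 0.0350132 / 0.00382833 ≈ 9.146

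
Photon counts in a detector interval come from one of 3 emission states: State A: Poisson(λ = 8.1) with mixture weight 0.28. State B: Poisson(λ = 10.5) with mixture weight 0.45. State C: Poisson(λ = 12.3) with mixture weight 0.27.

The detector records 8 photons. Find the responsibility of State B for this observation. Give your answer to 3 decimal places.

0.452

By Bayes' theorem, P(k | x) = P(Z=k) f_k(x) / Σ_j P(Z=j) f_j(x).
Component likelihoods at x = 8 photons:
  p_A = e^(−8.1)·8.1^8/8! = 0.1395
  p_B = e^(−10.5)·10.5^8/8! = 0.100902
  p_C = e^(−12.3)·12.3^8/8! = 0.0591423
Unnormalised posteriors:
  P(Z=A)·p_A = 0.28 × 0.1395 = 0.03906
  P(Z=B)·p_B = 0.45 × 0.100902 = 0.0454061
  P(Z=C)·p_C = 0.27 × 0.0591423 = 0.0159684
Denominator: 0.03906 + 0.0454061 + 0.0159684 = 0.100435
P(State B | x) ≈ 0.452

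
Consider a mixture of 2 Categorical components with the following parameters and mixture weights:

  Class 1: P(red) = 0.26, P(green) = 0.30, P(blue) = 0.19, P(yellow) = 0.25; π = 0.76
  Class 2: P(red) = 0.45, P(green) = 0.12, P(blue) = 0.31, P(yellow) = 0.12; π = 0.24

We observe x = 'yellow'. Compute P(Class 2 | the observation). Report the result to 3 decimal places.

P(component k | x) = π_k·f_k(x) / marginal(x), where marginal(x) = Σ_j π_j·f_j(x).
Evaluate each component's likelihood at the observed value:
  p_1 = 0.25
  p_2 = 0.12
Multiply by the mixture weights:
  π_1·p_1 = 0.76 × 0.25 = 0.19
  π_2·p_2 = 0.24 × 0.12 = 0.0288
Evidence: 0.19 + 0.0288 = 0.2188
P(Class 2 | data) = 0.0288 / 0.2188 ≈ 0.132

0.132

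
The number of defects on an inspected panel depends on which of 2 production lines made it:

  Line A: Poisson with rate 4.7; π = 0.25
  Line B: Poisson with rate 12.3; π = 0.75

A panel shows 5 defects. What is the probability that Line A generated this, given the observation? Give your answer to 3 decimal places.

The responsibility of component k is w_k f_k(x) divided by Σ_j w_j f_j(x).
Poisson probabilities:
  f_A = 0.17383
  f_B = 0.0106788
Prior × likelihood for each component:
  w_A·f_A = 0.25 × 0.17383 = 0.0434574
  w_B·f_B = 0.75 × 0.0106788 = 0.0080091
Marginal: 0.0434574 + 0.0080091 = 0.0514665
P(Line A | the observation) = 0.0434574 / 0.0514665 ≈ 0.844

0.844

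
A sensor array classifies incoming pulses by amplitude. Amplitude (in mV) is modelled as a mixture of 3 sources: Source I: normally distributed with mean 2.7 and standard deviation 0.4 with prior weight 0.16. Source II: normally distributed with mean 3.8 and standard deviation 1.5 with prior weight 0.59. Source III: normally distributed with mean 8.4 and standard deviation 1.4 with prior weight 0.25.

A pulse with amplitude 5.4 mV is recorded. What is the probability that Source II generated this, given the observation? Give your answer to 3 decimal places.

0.925

Posterior ∝ prior × likelihood, so P(k | x) ∝ π_k f_k(x); normalise over all components.
Component likelihoods at x = 5.4 mV:
  L_I = 1.27373e-10
  L_II = 0.150575
  L_III = 0.0286865
Multiply by the mixture weights:
  π_I·L_I = 0.16 × 1.27373e-10 = 2.03798e-11
  π_II·L_II = 0.59 × 0.150575 = 0.0888394
  π_III·L_III = 0.25 × 0.0286865 = 0.00717162
Normaliser: 2.03798e-11 + 0.0888394 + 0.00717162 = 0.096011
Responsibility of Source II: 0.0888394 / 0.096011 ≈ 0.925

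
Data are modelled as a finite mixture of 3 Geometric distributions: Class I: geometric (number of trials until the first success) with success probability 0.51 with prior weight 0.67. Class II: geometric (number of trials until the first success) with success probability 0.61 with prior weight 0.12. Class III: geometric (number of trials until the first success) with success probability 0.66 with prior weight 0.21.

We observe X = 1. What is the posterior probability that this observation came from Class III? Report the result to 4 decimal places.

0.2504

The responsibility of component k is π_k f_k(x) divided by Σ_j π_j f_j(x).
Component likelihoods at x = 1:
  p_I = 0.51
  p_II = 0.61
  p_III = 0.66
Unnormalised posteriors:
  π_I·p_I = 0.67 × 0.51 = 0.3417
  π_II·p_II = 0.12 × 0.61 = 0.0732
  π_III·p_III = 0.21 × 0.66 = 0.1386
Normaliser: 0.3417 + 0.0732 + 0.1386 = 0.5535
P(Class III | 1) = 0.1386 / 0.5535 ≈ 0.2504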